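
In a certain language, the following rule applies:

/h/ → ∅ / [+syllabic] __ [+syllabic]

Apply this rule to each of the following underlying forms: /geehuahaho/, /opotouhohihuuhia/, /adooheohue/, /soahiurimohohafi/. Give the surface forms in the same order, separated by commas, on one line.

/geehuahaho/: /h/ occurs between vowels /e/ and /u/, so it deletes. /h/ occurs between vowels /a/ and /a/, so it deletes. /h/ occurs between vowels /a/ and /o/, so it deletes. → [geeuaao].
/opotouhohihuuhia/: /h/ occurs between vowels /u/ and /o/, so it deletes. /h/ occurs between vowels /o/ and /i/, so it deletes. /h/ occurs between vowels /i/ and /u/, so it deletes. /h/ occurs between vowels /u/ and /i/, so it deletes. → [opotouoiuuia].
/adooheohue/: /h/ occurs between vowels /o/ and /e/, so it deletes. /h/ occurs between vowels /o/ and /u/, so it deletes. → [adooeoue].
/soahiurimohohafi/: /h/ occurs between vowels /a/ and /i/, so it deletes. /h/ occurs between vowels /o/ and /o/, so it deletes. /h/ occurs between vowels /o/ and /a/, so it deletes. → [soaiurimooafi].

geeuaao, opotouoiuuia, adooeoue, soaiurimooafi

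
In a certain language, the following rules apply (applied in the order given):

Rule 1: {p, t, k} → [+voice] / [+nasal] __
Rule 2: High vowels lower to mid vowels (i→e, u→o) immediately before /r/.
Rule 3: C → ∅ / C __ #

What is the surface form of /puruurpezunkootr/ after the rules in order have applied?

poruorpezungoot

Rule 1 (post-nasal voicing): /k/ is a voiceless stop immediately after the nasal /n/, so it voices to [g]. /puruurpezunkootr/ → puruurpezungootr.
Rule 2 (pre-rhotic lowering): /u/ is a high vowel immediately before /r/, so it lowers to [o]. /u/ is a high vowel immediately before /r/, so it lowers to [o]. /puruurpezungootr/ → poruorpezungootr.
Rule 3 (final cluster simplification): /r/ is the second consonant of a word-final cluster /tr/, so it deletes. /poruorpezungootr/ → poruorpezungoot.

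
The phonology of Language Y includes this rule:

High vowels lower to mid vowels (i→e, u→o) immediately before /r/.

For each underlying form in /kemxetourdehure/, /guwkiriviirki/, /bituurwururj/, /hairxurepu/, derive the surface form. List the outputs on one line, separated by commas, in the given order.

kemxetoordehore, guwkerivierki, bituorwororj, haerxorepu

/kemxetourdehure/: /u/ is a high vowel immediately before /r/, so it lowers to [o]. /u/ is a high vowel immediately before /r/, so it lowers to [o]. → [kemxetoordehore].
/guwkiriviirki/: /i/ is a high vowel immediately before /r/, so it lowers to [e]. /i/ is a high vowel immediately before /r/, so it lowers to [e]. → [guwkerivierki].
/bituurwururj/: /u/ is a high vowel immediately before /r/, so it lowers to [o]. /u/ is a high vowel immediately before /r/, so it lowers to [o]. /u/ is a high vowel immediately before /r/, so it lowers to [o]. → [bituorwororj].
/hairxurepu/: /i/ is a high vowel immediately before /r/, so it lowers to [e]. /u/ is a high vowel immediately before /r/, so it lowers to [o]. → [haerxorepu].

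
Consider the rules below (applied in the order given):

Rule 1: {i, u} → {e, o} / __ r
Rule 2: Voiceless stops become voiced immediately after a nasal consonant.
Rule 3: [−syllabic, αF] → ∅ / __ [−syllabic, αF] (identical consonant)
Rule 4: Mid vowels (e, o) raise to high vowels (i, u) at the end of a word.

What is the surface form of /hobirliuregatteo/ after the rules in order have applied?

hoberlioregateu

Rule 1 (pre-rhotic lowering): /i/ is a high vowel immediately before /r/, so it lowers to [e]. /u/ is a high vowel immediately before /r/, so it lowers to [o]. /hobirliuregatteo/ → hoberlioregatteo.
Rule 2 (post-nasal voicing): no segment meets the environment; /hoberlioregatteo/ is unchanged.
Rule 3 (degemination): /tt/ is a geminate; the first /t/ deletes. /hoberlioregatteo/ → hoberlioregateo.
Rule 4 (final vowel raising): /o/ is a mid vowel in word-final position, so it raises to [u]. /hoberlioregateo/ → hoberlioregateu.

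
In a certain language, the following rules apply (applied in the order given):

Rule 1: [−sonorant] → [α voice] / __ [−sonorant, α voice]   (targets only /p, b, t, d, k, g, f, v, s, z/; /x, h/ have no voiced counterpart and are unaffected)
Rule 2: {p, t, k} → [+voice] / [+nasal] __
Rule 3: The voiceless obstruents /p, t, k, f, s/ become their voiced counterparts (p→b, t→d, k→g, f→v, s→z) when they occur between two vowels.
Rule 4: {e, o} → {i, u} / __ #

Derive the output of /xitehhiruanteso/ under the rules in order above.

xidehhiruandezu

Rule 1 (regressive voicing assimilation): no segment meets the environment; /xitehhiruanteso/ is unchanged.
Rule 2 (post-nasal voicing): /t/ is a voiceless stop immediately after the nasal /n/, so it voices to [d]. /xitehhiruanteso/ → xitehhiruandeso.
Rule 3 (intervocalic voicing): /t/ is a voiceless obstruent between vowels /i/ and /e/, so it voices to [d]. /s/ is a voiceless obstruent between vowels /e/ and /o/, so it voices to [z]. /xitehhiruandeso/ → xidehhiruandezo.
Rule 4 (final vowel raising): /o/ is a mid vowel in word-final position, so it raises to [u]. /xidehhiruandezo/ → xidehhiruandezu.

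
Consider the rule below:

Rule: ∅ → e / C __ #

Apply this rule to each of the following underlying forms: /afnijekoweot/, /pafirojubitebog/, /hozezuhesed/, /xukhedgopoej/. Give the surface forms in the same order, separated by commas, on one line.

afnijekoweote, pafirojubiteboge, hozezuhesede, xukhedgopoeje

/afnijekoweot/: the form ends in the consonant /t/, so [e] is inserted word-finally. → [afnijekoweote].
/pafirojubitebog/: the form ends in the consonant /g/, so [e] is inserted word-finally. → [pafirojubiteboge].
/hozezuhesed/: the form ends in the consonant /d/, so [e] is inserted word-finally. → [hozezuhesede].
/xukhedgopoej/: the form ends in the consonant /j/, so [e] is inserted word-finally. → [xukhedgopoeje].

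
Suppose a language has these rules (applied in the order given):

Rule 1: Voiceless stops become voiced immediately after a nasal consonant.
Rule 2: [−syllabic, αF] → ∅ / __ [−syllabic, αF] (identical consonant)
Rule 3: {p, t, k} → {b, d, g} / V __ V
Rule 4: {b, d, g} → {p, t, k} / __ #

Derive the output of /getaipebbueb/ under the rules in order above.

Rule 1 (post-nasal voicing): no segment meets the environment; /getaipebbueb/ is unchanged.
Rule 2 (degemination): /bb/ is a geminate; the first /b/ deletes. /getaipebbueb/ → getaipebueb.
Rule 3 (intervocalic voicing): /t/ is a voiceless stop between vowels /e/ and /a/, so it voices to [d]. /p/ is a voiceless stop between vowels /i/ and /e/, so it voices to [b]. /getaipebueb/ → gedaibebueb.
Rule 4 (final devoicing): /b/ is a voiced stop in word-final position, so it devoices to [p]. /gedaibebueb/ → gedaibebuep.

gedaibebuep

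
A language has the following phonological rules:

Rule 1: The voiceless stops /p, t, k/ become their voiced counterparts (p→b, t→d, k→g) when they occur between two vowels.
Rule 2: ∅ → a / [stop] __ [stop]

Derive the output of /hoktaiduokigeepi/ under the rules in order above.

hokataiduogigeebi

Rule 1 (intervocalic voicing): /k/ is a voiceless stop between vowels /o/ and /i/, so it voices to [g]. /p/ is a voiceless stop between vowels /e/ and /i/, so it voices to [b]. /hoktaiduokigeepi/ → hoktaiduogigeebi.
Rule 2 (stop-cluster a-epenthesis): /k/ and /t/ form a stop–stop cluster, so [a] is inserted between them. /hoktaiduogigeebi/ → hokataiduogigeebi.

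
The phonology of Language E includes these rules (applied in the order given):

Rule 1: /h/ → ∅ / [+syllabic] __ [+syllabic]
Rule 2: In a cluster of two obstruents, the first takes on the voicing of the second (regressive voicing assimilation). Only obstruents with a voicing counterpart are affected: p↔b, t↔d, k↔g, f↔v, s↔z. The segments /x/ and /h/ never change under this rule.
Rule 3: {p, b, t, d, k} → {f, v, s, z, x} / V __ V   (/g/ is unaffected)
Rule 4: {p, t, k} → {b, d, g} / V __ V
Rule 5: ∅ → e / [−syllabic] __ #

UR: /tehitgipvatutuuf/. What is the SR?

Rule 1 (intervocalic h-deletion): /h/ occurs between vowels /e/ and /i/, so it deletes. /tehitgipvatutuuf/ → teitgipvatutuuf.
Rule 2 (regressive voicing assimilation): /t/ precedes the voiced obstruent /g/, so it voices to [d] by assimilation. /p/ precedes the voiced obstruent /v/, so it voices to [b] by assimilation. /teitgipvatutuuf/ → teidgibvatutuuf.
Rule 3 (intervocalic spirantization): /t/ is a stop between vowels /a/ and /u/, so it spirantizes to the fricative [s]. /t/ is a stop between vowels /u/ and /u/, so it spirantizes to the fricative [s]. /teidgibvatutuuf/ → teidgibvasusuuf.
Rule 4 (intervocalic voicing): no segment meets the environment; /teidgibvasusuuf/ is unchanged.
Rule 5 (final e-epenthesis): the form ends in the consonant /f/, so [e] is inserted word-finally. /teidgibvasusuuf/ → teidgibvasusuufe.

teidgibvasusuufe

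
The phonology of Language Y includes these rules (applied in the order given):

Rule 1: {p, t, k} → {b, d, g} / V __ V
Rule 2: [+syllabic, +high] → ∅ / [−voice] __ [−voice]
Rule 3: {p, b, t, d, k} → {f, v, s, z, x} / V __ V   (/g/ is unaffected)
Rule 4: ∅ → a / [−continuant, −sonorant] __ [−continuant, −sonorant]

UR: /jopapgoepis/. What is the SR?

jovapagoevis

Rule 1 (intervocalic voicing): /p/ is a voiceless stop between vowels /o/ and /a/, so it voices to [b]. /p/ is a voiceless stop between vowels /e/ and /i/, so it voices to [b]. /jopapgoepis/ → jobapgoebis.
Rule 2 (high vowel syncope): no segment meets the environment; /jobapgoebis/ is unchanged.
Rule 3 (intervocalic spirantization): /b/ is a stop between vowels /o/ and /a/, so it spirantizes to the fricative [v]. /b/ is a stop between vowels /e/ and /i/, so it spirantizes to the fricative [v]. /jobapgoebis/ → jovapgoevis.
Rule 4 (stop-cluster a-epenthesis): /p/ and /g/ form a stop–stop cluster, so [a] is inserted between them. /jovapgoevis/ → jovapagoevis.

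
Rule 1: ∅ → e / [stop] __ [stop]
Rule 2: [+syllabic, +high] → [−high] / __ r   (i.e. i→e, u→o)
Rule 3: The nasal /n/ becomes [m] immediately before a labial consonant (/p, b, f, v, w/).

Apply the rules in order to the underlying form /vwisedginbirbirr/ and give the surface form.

Rule 1 (stop-cluster e-epenthesis): /d/ and /g/ form a stop–stop cluster, so [e] is inserted between them. /vwisedginbirbirr/ → vwisedeginbirbirr.
Rule 2 (pre-rhotic lowering): /i/ is a high vowel immediately before /r/, so it lowers to [e]. /i/ is a high vowel immediately before /r/, so it lowers to [e]. /vwisedeginbirbirr/ → vwisedeginberberr.
Rule 3 (nasal place assimilation): /n/ precedes the labial consonant /b/, so it assimilates in place to [m]. /vwisedeginberberr/ → vwisedegimberberr.

vwisedegimberberr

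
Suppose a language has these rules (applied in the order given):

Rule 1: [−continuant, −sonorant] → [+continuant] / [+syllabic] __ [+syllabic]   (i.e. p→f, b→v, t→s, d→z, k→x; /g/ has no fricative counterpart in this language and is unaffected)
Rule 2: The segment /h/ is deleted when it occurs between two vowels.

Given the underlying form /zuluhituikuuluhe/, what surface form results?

Rule 1 (intervocalic spirantization): /t/ is a stop between vowels /i/ and /u/, so it spirantizes to the fricative [s]. /k/ is a stop between vowels /i/ and /u/, so it spirantizes to the fricative [x]. /zuluhituikuuluhe/ → zuluhisuixuuluhe.
Rule 2 (intervocalic h-deletion): /h/ occurs between vowels /u/ and /i/, so it deletes. /h/ occurs between vowels /u/ and /e/, so it deletes. /zuluhisuixuuluhe/ → zuluisuixuulue.

zuluisuixuulue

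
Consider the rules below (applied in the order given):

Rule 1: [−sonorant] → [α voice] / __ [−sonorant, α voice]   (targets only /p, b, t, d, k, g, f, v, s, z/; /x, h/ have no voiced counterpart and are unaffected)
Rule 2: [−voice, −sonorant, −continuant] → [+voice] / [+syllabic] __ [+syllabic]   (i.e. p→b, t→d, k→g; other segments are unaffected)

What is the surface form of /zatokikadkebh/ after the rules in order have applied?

Rule 1 (regressive voicing assimilation): /d/ precedes the voiceless obstruent /k/, so it devoices to [t] by assimilation. /b/ precedes the voiceless obstruent /h/, so it devoices to [p] by assimilation. /zatokikadkebh/ → zatokikatkeph.
Rule 2 (intervocalic voicing): /t/ is a voiceless stop between vowels /a/ and /o/, so it voices to [d]. /k/ is a voiceless stop between vowels /o/ and /i/, so it voices to [g]. /k/ is a voiceless stop between vowels /i/ and /a/, so it voices to [g]. /zatokikatkeph/ → zadogigatkeph.

zadogigatkeph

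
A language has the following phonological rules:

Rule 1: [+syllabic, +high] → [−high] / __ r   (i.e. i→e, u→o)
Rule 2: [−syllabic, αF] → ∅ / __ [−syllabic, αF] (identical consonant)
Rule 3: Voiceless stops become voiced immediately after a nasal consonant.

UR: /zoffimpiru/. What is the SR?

Rule 1 (pre-rhotic lowering): /i/ is a high vowel immediately before /r/, so it lowers to [e]. /zoffimpiru/ → zoffimperu.
Rule 2 (degemination): /ff/ is a geminate; the first /f/ deletes. /zoffimperu/ → zofimperu.
Rule 3 (post-nasal voicing): /p/ is a voiceless stop immediately after the nasal /m/, so it voices to [b]. /zofimperu/ → zofimberu.

zofimberu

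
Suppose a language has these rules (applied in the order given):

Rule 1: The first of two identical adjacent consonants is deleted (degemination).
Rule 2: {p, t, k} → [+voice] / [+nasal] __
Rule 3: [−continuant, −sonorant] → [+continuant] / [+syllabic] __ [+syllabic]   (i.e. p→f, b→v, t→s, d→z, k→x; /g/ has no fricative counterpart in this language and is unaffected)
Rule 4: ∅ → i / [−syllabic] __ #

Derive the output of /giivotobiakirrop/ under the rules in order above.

Rule 1 (degemination): /rr/ is a geminate; the first /r/ deletes. /giivotobiakirrop/ → giivotobiakirop.
Rule 2 (post-nasal voicing): no segment meets the environment; /giivotobiakirop/ is unchanged.
Rule 3 (intervocalic spirantization): /t/ is a stop between vowels /o/ and /o/, so it spirantizes to the fricative [s]. /b/ is a stop between vowels /o/ and /i/, so it spirantizes to the fricative [v]. /k/ is a stop between vowels /a/ and /i/, so it spirantizes to the fricative [x]. /giivotobiakirop/ → giivosoviaxirop.
Rule 4 (final i-epenthesis): the form ends in the consonant /p/, so [i] is inserted word-finally. /giivosoviaxirop/ → giivosoviaxiropi.

giivosoviaxiropi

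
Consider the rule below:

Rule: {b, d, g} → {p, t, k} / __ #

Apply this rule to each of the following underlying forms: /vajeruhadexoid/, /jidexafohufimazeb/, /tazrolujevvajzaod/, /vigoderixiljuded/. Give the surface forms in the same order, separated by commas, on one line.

vajeruhadexoit, jidexafohufimazep, tazrolujevvajzaot, vigoderixiljudet

/vajeruhadexoid/: /d/ is a voiced stop in word-final position, so it devoices to [t]. → [vajeruhadexoit].
/jidexafohufimazeb/: /b/ is a voiced stop in word-final position, so it devoices to [p]. → [jidexafohufimazep].
/tazrolujevvajzaod/: /d/ is a voiced stop in word-final position, so it devoices to [t]. → [tazrolujevvajzaot].
/vigoderixiljuded/: /d/ is a voiced stop in word-final position, so it devoices to [t]. → [vigoderixiljudet].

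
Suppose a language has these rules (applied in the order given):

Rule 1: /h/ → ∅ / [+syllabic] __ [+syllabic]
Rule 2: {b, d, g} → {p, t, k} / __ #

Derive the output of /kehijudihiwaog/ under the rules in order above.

Rule 1 (intervocalic h-deletion): /h/ occurs between vowels /e/ and /i/, so it deletes. /h/ occurs between vowels /i/ and /i/, so it deletes. /kehijudihiwaog/ → keijudiiwaog.
Rule 2 (final devoicing): /g/ is a voiced stop in word-final position, so it devoices to [k]. /keijudiiwaog/ → keijudiiwaok.

keijudiiwaok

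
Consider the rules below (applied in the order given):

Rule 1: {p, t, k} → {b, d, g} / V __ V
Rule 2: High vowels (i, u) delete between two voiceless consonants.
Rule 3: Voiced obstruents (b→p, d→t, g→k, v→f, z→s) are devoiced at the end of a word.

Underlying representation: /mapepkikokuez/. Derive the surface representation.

Rule 1 (intervocalic voicing): /p/ is a voiceless stop between vowels /a/ and /e/, so it voices to [b]. /k/ is a voiceless stop between vowels /i/ and /o/, so it voices to [g]. /k/ is a voiceless stop between vowels /o/ and /u/, so it voices to [g]. /mapepkikokuez/ → mabepkigoguez.
Rule 2 (high vowel syncope): no segment meets the environment; /mabepkigoguez/ is unchanged.
Rule 3 (final devoicing): /z/ is a voiced obstruent in word-final position, so it devoices to [s]. /mabepkigoguez/ → mabepkigogues.

mabepkigogues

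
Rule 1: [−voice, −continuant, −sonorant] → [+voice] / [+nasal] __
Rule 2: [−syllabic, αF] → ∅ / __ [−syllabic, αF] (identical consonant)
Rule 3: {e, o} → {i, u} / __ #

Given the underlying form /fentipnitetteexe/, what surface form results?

Rule 1 (post-nasal voicing): /t/ is a voiceless stop immediately after the nasal /n/, so it voices to [d]. /fentipnitetteexe/ → fendipnitetteexe.
Rule 2 (degemination): /tt/ is a geminate; the first /t/ deletes. /fendipnitetteexe/ → fendipniteteexe.
Rule 3 (final vowel raising): /e/ is a mid vowel in word-final position, so it raises to [i]. /fendipniteteexe/ → fendipniteteexi.

fendipniteteexi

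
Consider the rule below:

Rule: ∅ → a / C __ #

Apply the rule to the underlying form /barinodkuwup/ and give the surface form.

the form ends in the consonant /p/, so [a] is inserted word-finally.
Surface form: [barinodkuwupa].

barinodkuwupa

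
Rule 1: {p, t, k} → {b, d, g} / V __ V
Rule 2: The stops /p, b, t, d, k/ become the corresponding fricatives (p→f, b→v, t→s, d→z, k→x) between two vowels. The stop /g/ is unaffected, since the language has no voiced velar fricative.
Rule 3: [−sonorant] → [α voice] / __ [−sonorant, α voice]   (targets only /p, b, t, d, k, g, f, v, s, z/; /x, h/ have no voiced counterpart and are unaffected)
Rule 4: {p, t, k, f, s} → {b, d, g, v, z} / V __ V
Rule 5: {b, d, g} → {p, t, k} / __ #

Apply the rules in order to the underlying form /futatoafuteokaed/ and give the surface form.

fuzazoavuzeogaet

Rule 1 (intervocalic voicing): /t/ is a voiceless stop between vowels /u/ and /a/, so it voices to [d]. /t/ is a voiceless stop between vowels /a/ and /o/, so it voices to [d]. /t/ is a voiceless stop between vowels /u/ and /e/, so it voices to [d]. /k/ is a voiceless stop between vowels /o/ and /a/, so it voices to [g]. /futatoafuteokaed/ → fudadoafudeogaed.
Rule 2 (intervocalic spirantization): /d/ is a stop between vowels /u/ and /a/, so it spirantizes to the fricative [z]. /d/ is a stop between vowels /a/ and /o/, so it spirantizes to the fricative [z]. /d/ is a stop between vowels /u/ and /e/, so it spirantizes to the fricative [z]. /fudadoafudeogaed/ → fuzazoafuzeogaed.
Rule 3 (regressive voicing assimilation): no segment meets the environment; /fuzazoafuzeogaed/ is unchanged.
Rule 4 (intervocalic voicing): /f/ is a voiceless obstruent between vowels /a/ and /u/, so it voices to [v]. /fuzazoafuzeogaed/ → fuzazoavuzeogaed.
Rule 5 (final devoicing): /d/ is a voiced stop in word-final position, so it devoices to [t]. /fuzazoavuzeogaed/ → fuzazoavuzeogaet.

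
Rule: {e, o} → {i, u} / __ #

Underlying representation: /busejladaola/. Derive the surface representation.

busejladaola

No segment of /busejladaola/ meets the structural description of the rule, so the form surfaces unchanged.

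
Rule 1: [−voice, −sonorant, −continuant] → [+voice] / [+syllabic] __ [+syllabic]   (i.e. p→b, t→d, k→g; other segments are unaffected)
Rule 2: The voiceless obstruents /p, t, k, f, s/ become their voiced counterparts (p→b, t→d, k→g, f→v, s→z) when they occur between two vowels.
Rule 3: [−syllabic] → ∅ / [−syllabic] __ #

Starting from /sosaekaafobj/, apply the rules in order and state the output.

sozaegaavob

Rule 1 (intervocalic voicing): /k/ is a voiceless stop between vowels /e/ and /a/, so it voices to [g]. /sosaekaafobj/ → sosaegaafobj.
Rule 2 (intervocalic voicing): /s/ is a voiceless obstruent between vowels /o/ and /a/, so it voices to [z]. /f/ is a voiceless obstruent between vowels /a/ and /o/, so it voices to [v]. /sosaegaafobj/ → sozaegaavobj.
Rule 3 (final cluster simplification): /j/ is the second consonant of a word-final cluster /bj/, so it deletes. /sozaegaavobj/ → sozaegaavob.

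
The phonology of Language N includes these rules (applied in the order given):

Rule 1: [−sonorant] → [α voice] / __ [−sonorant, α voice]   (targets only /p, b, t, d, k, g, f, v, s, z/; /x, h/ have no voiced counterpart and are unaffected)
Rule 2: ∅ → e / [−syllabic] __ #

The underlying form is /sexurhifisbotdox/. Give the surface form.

sexurhifizboddoxe

Rule 1 (regressive voicing assimilation): /s/ precedes the voiced obstruent /b/, so it voices to [z] by assimilation. /t/ precedes the voiced obstruent /d/, so it voices to [d] by assimilation. /sexurhifisbotdox/ → sexurhifizboddox.
Rule 2 (final e-epenthesis): the form ends in the consonant /x/, so [e] is inserted word-finally. /sexurhifizboddox/ → sexurhifizboddoxe.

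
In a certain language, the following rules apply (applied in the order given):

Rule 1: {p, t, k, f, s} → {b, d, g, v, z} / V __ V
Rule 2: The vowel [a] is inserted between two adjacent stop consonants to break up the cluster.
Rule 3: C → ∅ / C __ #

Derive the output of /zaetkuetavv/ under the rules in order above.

zaetakuedav

Rule 1 (intervocalic voicing): /t/ is a voiceless obstruent between vowels /e/ and /a/, so it voices to [d]. /zaetkuetavv/ → zaetkuedavv.
Rule 2 (stop-cluster a-epenthesis): /t/ and /k/ form a stop–stop cluster, so [a] is inserted between them. /zaetkuedavv/ → zaetakuedavv.
Rule 3 (final cluster simplification): /v/ is the second consonant of a word-final cluster /vv/, so it deletes. /zaetakuedavv/ → zaetakuedav.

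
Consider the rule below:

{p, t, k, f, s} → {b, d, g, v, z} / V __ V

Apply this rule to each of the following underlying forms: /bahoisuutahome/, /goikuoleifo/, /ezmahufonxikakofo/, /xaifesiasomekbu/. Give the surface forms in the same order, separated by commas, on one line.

/bahoisuutahome/: /s/ is a voiceless obstruent between vowels /i/ and /u/, so it voices to [z]. /t/ is a voiceless obstruent between vowels /u/ and /a/, so it voices to [d]. → [bahoizuudahome].
/goikuoleifo/: /k/ is a voiceless obstruent between vowels /i/ and /u/, so it voices to [g]. /f/ is a voiceless obstruent between vowels /i/ and /o/, so it voices to [v]. → [goiguoleivo].
/ezmahufonxikakofo/: /f/ is a voiceless obstruent between vowels /u/ and /o/, so it voices to [v]. /k/ is a voiceless obstruent between vowels /i/ and /a/, so it voices to [g]. /k/ is a voiceless obstruent between vowels /a/ and /o/, so it voices to [g]. /f/ is a voiceless obstruent between vowels /o/ and /o/, so it voices to [v]. → [ezmahuvonxigagovo].
/xaifesiasomekbu/: /f/ is a voiceless obstruent between vowels /i/ and /e/, so it voices to [v]. /s/ is a voiceless obstruent between vowels /e/ and /i/, so it voices to [z]. /s/ is a voiceless obstruent between vowels /a/ and /o/, so it voices to [z]. → [xaiveziazomekbu].

bahoizuudahome, goiguoleivo, ezmahuvonxigagovo, xaiveziazomekbu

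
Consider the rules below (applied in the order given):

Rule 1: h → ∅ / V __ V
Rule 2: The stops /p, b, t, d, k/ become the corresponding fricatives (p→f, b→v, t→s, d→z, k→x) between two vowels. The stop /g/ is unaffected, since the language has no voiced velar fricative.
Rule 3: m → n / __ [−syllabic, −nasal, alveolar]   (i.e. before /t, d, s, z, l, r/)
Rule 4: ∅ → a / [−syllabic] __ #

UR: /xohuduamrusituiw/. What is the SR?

xouzuanrusisuiwa

Rule 1 (intervocalic h-deletion): /h/ occurs between vowels /o/ and /u/, so it deletes. /xohuduamrusituiw/ → xouduamrusituiw.
Rule 2 (intervocalic spirantization): /d/ is a stop between vowels /u/ and /u/, so it spirantizes to the fricative [z]. /t/ is a stop between vowels /i/ and /u/, so it spirantizes to the fricative [s]. /xouduamrusituiw/ → xouzuamrusisuiw.
Rule 3 (nasal place assimilation): /m/ precedes the alveolar consonant /r/, so it assimilates in place to [n]. /xouzuamrusisuiw/ → xouzuanrusisuiw.
Rule 4 (final a-epenthesis): the form ends in the consonant /w/, so [a] is inserted word-finally. /xouzuanrusisuiw/ → xouzuanrusisuiwa.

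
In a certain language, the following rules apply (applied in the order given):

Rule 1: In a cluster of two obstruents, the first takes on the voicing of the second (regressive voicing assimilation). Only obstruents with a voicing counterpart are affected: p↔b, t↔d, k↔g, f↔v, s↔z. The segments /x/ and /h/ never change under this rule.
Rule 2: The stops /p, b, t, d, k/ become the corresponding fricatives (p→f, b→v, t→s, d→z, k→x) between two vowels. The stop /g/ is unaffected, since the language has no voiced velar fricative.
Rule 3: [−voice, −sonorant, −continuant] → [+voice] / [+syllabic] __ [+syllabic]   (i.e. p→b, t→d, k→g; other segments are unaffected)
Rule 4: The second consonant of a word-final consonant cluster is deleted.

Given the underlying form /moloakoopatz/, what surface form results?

Rule 1 (regressive voicing assimilation): /t/ precedes the voiced obstruent /z/, so it voices to [d] by assimilation. /moloakoopatz/ → moloakoopadz.
Rule 2 (intervocalic spirantization): /k/ is a stop between vowels /a/ and /o/, so it spirantizes to the fricative [x]. /p/ is a stop between vowels /o/ and /a/, so it spirantizes to the fricative [f]. /moloakoopadz/ → moloaxoofadz.
Rule 3 (intervocalic voicing): no segment meets the environment; /moloaxoofadz/ is unchanged.
Rule 4 (final cluster simplification): /z/ is the second consonant of a word-final cluster /dz/, so it deletes. /moloaxoofadz/ → moloaxoofad.

moloaxoofad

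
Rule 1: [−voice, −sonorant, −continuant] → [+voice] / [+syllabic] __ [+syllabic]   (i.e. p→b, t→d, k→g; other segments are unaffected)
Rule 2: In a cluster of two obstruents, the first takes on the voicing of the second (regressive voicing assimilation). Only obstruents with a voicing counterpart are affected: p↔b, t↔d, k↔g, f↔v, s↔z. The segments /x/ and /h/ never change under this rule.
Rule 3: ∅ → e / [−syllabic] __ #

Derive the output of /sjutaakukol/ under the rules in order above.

sjudaagugole

Rule 1 (intervocalic voicing): /t/ is a voiceless stop between vowels /u/ and /a/, so it voices to [d]. /k/ is a voiceless stop between vowels /a/ and /u/, so it voices to [g]. /k/ is a voiceless stop between vowels /u/ and /o/, so it voices to [g]. /sjutaakukol/ → sjudaagugol.
Rule 2 (regressive voicing assimilation): no segment meets the environment; /sjudaagugol/ is unchanged.
Rule 3 (final e-epenthesis): the form ends in the consonant /l/, so [e] is inserted word-finally. /sjudaagugol/ → sjudaagugole.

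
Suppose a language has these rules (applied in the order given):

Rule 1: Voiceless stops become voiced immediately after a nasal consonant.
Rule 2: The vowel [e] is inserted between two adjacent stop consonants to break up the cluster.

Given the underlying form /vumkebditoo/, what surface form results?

vumgebeditoo

Rule 1 (post-nasal voicing): /k/ is a voiceless stop immediately after the nasal /m/, so it voices to [g]. /vumkebditoo/ → vumgebditoo.
Rule 2 (stop-cluster e-epenthesis): /b/ and /d/ form a stop–stop cluster, so [e] is inserted between them. /vumgebditoo/ → vumgebeditoo.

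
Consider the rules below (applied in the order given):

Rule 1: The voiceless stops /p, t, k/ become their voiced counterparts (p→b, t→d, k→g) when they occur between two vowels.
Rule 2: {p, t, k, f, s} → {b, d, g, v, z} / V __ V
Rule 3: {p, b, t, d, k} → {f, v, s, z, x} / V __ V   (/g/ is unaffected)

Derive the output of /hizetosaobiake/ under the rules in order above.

hizezozaoviage

Rule 1 (intervocalic voicing): /t/ is a voiceless stop between vowels /e/ and /o/, so it voices to [d]. /k/ is a voiceless stop between vowels /a/ and /e/, so it voices to [g]. /hizetosaobiake/ → hizedosaobiage.
Rule 2 (intervocalic voicing): /s/ is a voiceless obstruent between vowels /o/ and /a/, so it voices to [z]. /hizedosaobiage/ → hizedozaobiage.
Rule 3 (intervocalic spirantization): /d/ is a stop between vowels /e/ and /o/, so it spirantizes to the fricative [z]. /b/ is a stop between vowels /o/ and /i/, so it spirantizes to the fricative [v]. /hizedozaobiage/ → hizezozaoviage.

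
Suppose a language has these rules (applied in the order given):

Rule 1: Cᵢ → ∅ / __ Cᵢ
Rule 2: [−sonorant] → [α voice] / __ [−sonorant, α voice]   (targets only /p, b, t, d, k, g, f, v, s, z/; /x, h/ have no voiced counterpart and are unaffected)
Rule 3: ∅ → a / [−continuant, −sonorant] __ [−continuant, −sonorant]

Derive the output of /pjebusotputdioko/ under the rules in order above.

Rule 1 (degemination): no segment meets the environment; /pjebusotputdioko/ is unchanged.
Rule 2 (regressive voicing assimilation): /t/ precedes the voiced obstruent /d/, so it voices to [d] by assimilation. /pjebusotputdioko/ → pjebusotpuddioko.
Rule 3 (stop-cluster a-epenthesis): /t/ and /p/ form a stop–stop cluster, so [a] is inserted between them. /d/ and /d/ form a stop–stop cluster, so [a] is inserted between them. /pjebusotpuddioko/ → pjebusotapudadioko.

pjebusotapudadioko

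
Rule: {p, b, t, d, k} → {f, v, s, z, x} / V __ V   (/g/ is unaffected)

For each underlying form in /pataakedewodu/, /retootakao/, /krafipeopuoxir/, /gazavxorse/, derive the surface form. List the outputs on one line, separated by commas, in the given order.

pasaaxezewozu, resoosaxao, krafifeofuoxir, gazavxorse

/pataakedewodu/: /t/ is a stop between vowels /a/ and /a/, so it spirantizes to the fricative [s]. /k/ is a stop between vowels /a/ and /e/, so it spirantizes to the fricative [x]. /d/ is a stop between vowels /e/ and /e/, so it spirantizes to the fricative [z]. /d/ is a stop between vowels /o/ and /u/, so it spirantizes to the fricative [z]. → [pasaaxezewozu].
/retootakao/: /t/ is a stop between vowels /e/ and /o/, so it spirantizes to the fricative [s]. /t/ is a stop between vowels /o/ and /a/, so it spirantizes to the fricative [s]. /k/ is a stop between vowels /a/ and /a/, so it spirantizes to the fricative [x]. → [resoosaxao].
/krafipeopuoxir/: /p/ is a stop between vowels /i/ and /e/, so it spirantizes to the fricative [f]. /p/ is a stop between vowels /o/ and /u/, so it spirantizes to the fricative [f]. → [krafifeofuoxir].
/gazavxorse/: the rule's environment is not met; surfaces unchanged as [gazavxorse].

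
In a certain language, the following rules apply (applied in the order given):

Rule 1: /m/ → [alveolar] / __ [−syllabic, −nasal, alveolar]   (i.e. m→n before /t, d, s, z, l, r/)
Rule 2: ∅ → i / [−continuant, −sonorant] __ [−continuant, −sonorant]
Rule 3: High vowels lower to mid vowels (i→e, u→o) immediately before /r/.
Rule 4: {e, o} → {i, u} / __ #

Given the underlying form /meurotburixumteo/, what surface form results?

meorotiborixunteu

Rule 1 (nasal place assimilation): /m/ precedes the alveolar consonant /t/, so it assimilates in place to [n]. /meurotburixumteo/ → meurotburixunteo.
Rule 2 (stop-cluster i-epenthesis): /t/ and /b/ form a stop–stop cluster, so [i] is inserted between them. /meurotburixunteo/ → meurotiburixunteo.
Rule 3 (pre-rhotic lowering): /u/ is a high vowel immediately before /r/, so it lowers to [o]. /u/ is a high vowel immediately before /r/, so it lowers to [o]. /meurotiburixunteo/ → meorotiborixunteo.
Rule 4 (final vowel raising): /o/ is a mid vowel in word-final position, so it raises to [u]. /meorotiborixunteo/ → meorotiborixunteu.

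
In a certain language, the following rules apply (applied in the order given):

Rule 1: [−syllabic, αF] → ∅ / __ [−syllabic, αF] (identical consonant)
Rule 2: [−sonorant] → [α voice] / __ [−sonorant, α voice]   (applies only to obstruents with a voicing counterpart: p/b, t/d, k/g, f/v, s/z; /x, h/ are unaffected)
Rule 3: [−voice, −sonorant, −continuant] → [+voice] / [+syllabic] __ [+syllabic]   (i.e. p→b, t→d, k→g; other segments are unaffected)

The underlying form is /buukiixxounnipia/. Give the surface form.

Rule 1 (degemination): /xx/ is a geminate; the first /x/ deletes. /nn/ is a geminate; the first /n/ deletes. /buukiixxounnipia/ → buukiixounipia.
Rule 2 (regressive voicing assimilation): no segment meets the environment; /buukiixounipia/ is unchanged.
Rule 3 (intervocalic voicing): /k/ is a voiceless stop between vowels /u/ and /i/, so it voices to [g]. /p/ is a voiceless stop between vowels /i/ and /i/, so it voices to [b]. /buukiixounipia/ → buugiixounibia.

buugiixounibia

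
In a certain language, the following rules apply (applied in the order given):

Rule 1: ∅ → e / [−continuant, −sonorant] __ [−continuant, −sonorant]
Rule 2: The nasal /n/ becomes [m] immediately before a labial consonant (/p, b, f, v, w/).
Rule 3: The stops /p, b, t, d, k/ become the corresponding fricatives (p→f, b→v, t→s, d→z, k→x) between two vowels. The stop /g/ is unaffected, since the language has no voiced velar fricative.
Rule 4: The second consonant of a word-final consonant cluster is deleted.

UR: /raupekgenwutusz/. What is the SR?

raufexegemwusus

Rule 1 (stop-cluster e-epenthesis): /k/ and /g/ form a stop–stop cluster, so [e] is inserted between them. /raupekgenwutusz/ → raupekegenwutusz.
Rule 2 (nasal place assimilation): /n/ precedes the labial consonant /w/, so it assimilates in place to [m]. /raupekegenwutusz/ → raupekegemwutusz.
Rule 3 (intervocalic spirantization): /p/ is a stop between vowels /u/ and /e/, so it spirantizes to the fricative [f]. /k/ is a stop between vowels /e/ and /e/, so it spirantizes to the fricative [x]. /t/ is a stop between vowels /u/ and /u/, so it spirantizes to the fricative [s]. /raupekegemwutusz/ → raufexegemwususz.
Rule 4 (final cluster simplification): /z/ is the second consonant of a word-final cluster /sz/, so it deletes. /raufexegemwususz/ → raufexegemwusus.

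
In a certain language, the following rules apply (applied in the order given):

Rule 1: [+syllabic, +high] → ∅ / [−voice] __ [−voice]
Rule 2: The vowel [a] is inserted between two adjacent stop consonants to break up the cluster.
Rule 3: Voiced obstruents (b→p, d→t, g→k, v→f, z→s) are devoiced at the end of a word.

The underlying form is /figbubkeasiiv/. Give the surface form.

Rule 1 (high vowel syncope): no segment meets the environment; /figbubkeasiiv/ is unchanged.
Rule 2 (stop-cluster a-epenthesis): /g/ and /b/ form a stop–stop cluster, so [a] is inserted between them. /b/ and /k/ form a stop–stop cluster, so [a] is inserted between them. /figbubkeasiiv/ → figabubakeasiiv.
Rule 3 (final devoicing): /v/ is a voiced obstruent in word-final position, so it devoices to [f]. /figabubakeasiiv/ → figabubakeasiif.

figabubakeasiif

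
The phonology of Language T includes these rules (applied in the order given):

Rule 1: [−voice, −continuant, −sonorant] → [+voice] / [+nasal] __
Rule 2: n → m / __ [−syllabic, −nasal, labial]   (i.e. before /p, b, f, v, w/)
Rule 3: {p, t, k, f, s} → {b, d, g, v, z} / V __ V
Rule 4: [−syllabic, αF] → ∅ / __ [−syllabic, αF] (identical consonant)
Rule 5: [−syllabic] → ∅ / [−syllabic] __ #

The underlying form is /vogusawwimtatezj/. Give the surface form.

Rule 1 (post-nasal voicing): /t/ is a voiceless stop immediately after the nasal /m/, so it voices to [d]. /vogusawwimtatezj/ → vogusawwimdatezj.
Rule 2 (nasal place assimilation): no segment meets the environment; /vogusawwimdatezj/ is unchanged.
Rule 3 (intervocalic voicing): /s/ is a voiceless obstruent between vowels /u/ and /a/, so it voices to [z]. /t/ is a voiceless obstruent between vowels /a/ and /e/, so it voices to [d]. /vogusawwimdatezj/ → voguzawwimdadezj.
Rule 4 (degemination): /ww/ is a geminate; the first /w/ deletes. /voguzawwimdadezj/ → voguzawimdadezj.
Rule 5 (final cluster simplification): /j/ is the second consonant of a word-final cluster /zj/, so it deletes. /voguzawimdadezj/ → voguzawimdadez.

voguzawimdadez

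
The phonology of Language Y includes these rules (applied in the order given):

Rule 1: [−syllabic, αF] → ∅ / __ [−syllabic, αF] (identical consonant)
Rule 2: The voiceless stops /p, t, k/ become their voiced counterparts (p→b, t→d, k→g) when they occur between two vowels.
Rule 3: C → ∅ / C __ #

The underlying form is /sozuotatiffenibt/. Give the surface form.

Rule 1 (degemination): /ff/ is a geminate; the first /f/ deletes. /sozuotatiffenibt/ → sozuotatifenibt.
Rule 2 (intervocalic voicing): /t/ is a voiceless stop between vowels /o/ and /a/, so it voices to [d]. /t/ is a voiceless stop between vowels /a/ and /i/, so it voices to [d]. /sozuotatifenibt/ → sozuodadifenibt.
Rule 3 (final cluster simplification): /t/ is the second consonant of a word-final cluster /bt/, so it deletes. /sozuodadifenibt/ → sozuodadifenib.

sozuodadifenib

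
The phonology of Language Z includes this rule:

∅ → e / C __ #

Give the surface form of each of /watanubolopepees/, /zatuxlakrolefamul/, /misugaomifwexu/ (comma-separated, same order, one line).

/watanubolopepees/: the form ends in the consonant /s/, so [e] is inserted word-finally. → [watanubolopepeese].
/zatuxlakrolefamul/: the form ends in the consonant /l/, so [e] is inserted word-finally. → [zatuxlakrolefamule].
/misugaomifwexu/: the rule's environment is not met; surfaces unchanged as [misugaomifwexu].

watanubolopepeese, zatuxlakrolefamule, misugaomifwexu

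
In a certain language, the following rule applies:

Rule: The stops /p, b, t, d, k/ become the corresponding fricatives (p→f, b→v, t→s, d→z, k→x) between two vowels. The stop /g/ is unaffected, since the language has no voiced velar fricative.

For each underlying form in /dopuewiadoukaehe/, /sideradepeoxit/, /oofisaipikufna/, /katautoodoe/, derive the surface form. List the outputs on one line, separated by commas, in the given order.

/dopuewiadoukaehe/: /p/ is a stop between vowels /o/ and /u/, so it spirantizes to the fricative [f]. /d/ is a stop between vowels /a/ and /o/, so it spirantizes to the fricative [z]. /k/ is a stop between vowels /u/ and /a/, so it spirantizes to the fricative [x]. → [dofuewiazouxaehe].
/sideradepeoxit/: /d/ is a stop between vowels /i/ and /e/, so it spirantizes to the fricative [z]. /d/ is a stop between vowels /a/ and /e/, so it spirantizes to the fricative [z]. /p/ is a stop between vowels /e/ and /e/, so it spirantizes to the fricative [f]. → [sizerazefeoxit].
/oofisaipikufna/: /p/ is a stop between vowels /i/ and /i/, so it spirantizes to the fricative [f]. /k/ is a stop between vowels /i/ and /u/, so it spirantizes to the fricative [x]. → [oofisaifixufna].
/katautoodoe/: /t/ is a stop between vowels /a/ and /a/, so it spirantizes to the fricative [s]. /t/ is a stop between vowels /u/ and /o/, so it spirantizes to the fricative [s]. /d/ is a stop between vowels /o/ and /o/, so it spirantizes to the fricative [z]. → [kasausoozoe].

dofuewiazouxaehe, sizerazefeoxit, oofisaifixufna, kasausoozoe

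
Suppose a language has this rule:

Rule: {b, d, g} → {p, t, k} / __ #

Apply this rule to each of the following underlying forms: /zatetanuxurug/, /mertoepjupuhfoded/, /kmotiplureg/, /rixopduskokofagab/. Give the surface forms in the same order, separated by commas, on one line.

zatetanuxuruk, mertoepjupuhfodet, kmotiplurek, rixopduskokofagap

/zatetanuxurug/: /g/ is a voiced stop in word-final position, so it devoices to [k]. → [zatetanuxuruk].
/mertoepjupuhfoded/: /d/ is a voiced stop in word-final position, so it devoices to [t]. → [mertoepjupuhfodet].
/kmotiplureg/: /g/ is a voiced stop in word-final position, so it devoices to [k]. → [kmotiplurek].
/rixopduskokofagab/: /b/ is a voiced stop in word-final position, so it devoices to [p]. → [rixopduskokofagap].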